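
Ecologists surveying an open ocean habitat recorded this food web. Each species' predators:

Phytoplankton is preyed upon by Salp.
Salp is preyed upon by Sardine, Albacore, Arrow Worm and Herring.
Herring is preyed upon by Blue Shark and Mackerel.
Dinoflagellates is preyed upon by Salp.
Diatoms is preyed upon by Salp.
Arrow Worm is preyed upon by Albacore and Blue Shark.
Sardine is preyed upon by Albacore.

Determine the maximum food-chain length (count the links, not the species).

3 links

One longest chain: Phytoplankton → Salp → Herring → Mackerel.
It has 4 species and 3 links.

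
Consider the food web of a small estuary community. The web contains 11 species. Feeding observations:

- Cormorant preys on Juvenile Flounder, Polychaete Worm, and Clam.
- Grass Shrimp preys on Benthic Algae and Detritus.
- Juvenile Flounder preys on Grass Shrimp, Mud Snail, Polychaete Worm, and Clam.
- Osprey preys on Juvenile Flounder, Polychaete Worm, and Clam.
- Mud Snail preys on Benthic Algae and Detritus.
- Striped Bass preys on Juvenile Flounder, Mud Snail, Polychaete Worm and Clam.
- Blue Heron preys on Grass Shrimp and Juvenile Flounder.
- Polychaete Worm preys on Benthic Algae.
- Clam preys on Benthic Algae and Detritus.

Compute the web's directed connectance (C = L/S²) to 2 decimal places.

The web has S = 11 species and L = 23 feeding links.
C = L / S² = 23 / 121 = 0.1901 ≈ 0.19.

C = 0.19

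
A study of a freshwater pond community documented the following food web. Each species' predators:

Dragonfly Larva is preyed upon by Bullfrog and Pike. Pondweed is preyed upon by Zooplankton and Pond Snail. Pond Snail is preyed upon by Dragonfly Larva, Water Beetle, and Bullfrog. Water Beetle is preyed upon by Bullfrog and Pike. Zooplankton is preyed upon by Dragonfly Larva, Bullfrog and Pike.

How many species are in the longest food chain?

One longest chain: Pondweed → Pond Snail → Water Beetle → Pike.
It has 4 species and 3 links.

4 species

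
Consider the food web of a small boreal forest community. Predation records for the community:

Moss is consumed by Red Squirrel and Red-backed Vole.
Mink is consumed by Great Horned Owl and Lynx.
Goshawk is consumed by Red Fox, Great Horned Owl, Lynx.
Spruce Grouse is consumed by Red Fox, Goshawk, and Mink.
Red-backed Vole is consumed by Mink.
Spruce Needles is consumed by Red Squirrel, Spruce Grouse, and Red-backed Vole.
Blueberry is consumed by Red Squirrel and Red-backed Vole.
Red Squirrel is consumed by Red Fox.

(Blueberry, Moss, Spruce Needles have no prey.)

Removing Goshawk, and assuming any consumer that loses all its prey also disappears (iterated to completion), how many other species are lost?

Remove Goshawk.
Every predator of it retains at least one other prey: Lynx still has Mink; Great Horned Owl still has Mink; Red Fox still has Spruce Grouse, Red Squirrel.
No consumer loses all prey, so no secondary extinctions occur.

0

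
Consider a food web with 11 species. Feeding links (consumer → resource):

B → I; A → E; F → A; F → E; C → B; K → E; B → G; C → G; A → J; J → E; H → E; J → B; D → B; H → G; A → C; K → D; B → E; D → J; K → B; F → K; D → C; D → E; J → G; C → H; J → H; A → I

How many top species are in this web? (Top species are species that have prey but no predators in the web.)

1

Top species (has prey, but nothing eats it): F.
Count: 1.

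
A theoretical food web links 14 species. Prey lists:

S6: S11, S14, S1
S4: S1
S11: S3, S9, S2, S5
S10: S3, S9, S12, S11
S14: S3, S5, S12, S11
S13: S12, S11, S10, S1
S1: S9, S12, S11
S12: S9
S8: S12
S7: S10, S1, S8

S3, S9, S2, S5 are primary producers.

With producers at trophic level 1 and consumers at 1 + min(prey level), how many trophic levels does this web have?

Producers (level 1): S3, S9, S2, S5.
Following each consumer down to its lowest-level prey: S9 → S12 → S8 (levels 1 through 3).
All prey of S8 (S12 2) are at level 2 or above, so S8 is at level 1 + 2 = 3.
Every consumer has at least one prey at level 2 or below, so none exceeds level 3.

3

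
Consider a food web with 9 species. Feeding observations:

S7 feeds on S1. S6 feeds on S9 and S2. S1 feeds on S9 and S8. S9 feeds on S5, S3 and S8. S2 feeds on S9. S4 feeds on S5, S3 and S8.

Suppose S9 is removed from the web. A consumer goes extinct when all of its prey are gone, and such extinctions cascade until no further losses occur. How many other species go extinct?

2

Remove S9.
Round 1: S2 (all prey gone) → extinct.
Round 2: S6 (all prey gone) → extinct.
No further losses. Total secondary extinctions: 2.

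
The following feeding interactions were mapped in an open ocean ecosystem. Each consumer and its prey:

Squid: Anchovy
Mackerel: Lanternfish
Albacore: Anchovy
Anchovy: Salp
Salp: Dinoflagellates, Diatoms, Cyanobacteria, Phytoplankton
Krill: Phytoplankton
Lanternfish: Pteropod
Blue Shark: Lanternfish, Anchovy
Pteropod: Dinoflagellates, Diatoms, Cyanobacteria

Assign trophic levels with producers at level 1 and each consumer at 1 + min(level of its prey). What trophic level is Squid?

Dinoflagellates is a producer → level 1.
Salp eats Dinoflagellates → level 2.
Anchovy eats Salp → level 3.
Squid eats Anchovy → level 4.
No prey of Squid is below level 3, so 4 is the minimum.

Trophic level 4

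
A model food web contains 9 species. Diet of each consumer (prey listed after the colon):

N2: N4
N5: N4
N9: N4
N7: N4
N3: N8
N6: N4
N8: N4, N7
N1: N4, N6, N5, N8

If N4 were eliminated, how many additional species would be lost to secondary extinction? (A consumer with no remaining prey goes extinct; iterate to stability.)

8

Remove N4.
Round 1: N6 (all prey gone), N7 (all prey gone), N9 (all prey gone), N5 (all prey gone), N2 (all prey gone) → extinct.
Round 2: N8 (all prey gone) → extinct.
Round 3: N3 (all prey gone), N1 (all prey gone) → extinct.
No further losses. Total secondary extinctions: 8.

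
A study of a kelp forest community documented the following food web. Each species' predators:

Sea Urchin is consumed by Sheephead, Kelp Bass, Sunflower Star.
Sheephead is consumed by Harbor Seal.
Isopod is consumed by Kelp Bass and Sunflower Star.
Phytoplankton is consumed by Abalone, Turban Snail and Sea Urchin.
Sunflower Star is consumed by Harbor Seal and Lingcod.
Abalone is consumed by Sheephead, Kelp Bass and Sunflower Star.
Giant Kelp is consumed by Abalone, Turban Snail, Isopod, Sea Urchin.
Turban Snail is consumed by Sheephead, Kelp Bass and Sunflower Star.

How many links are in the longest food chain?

3 links

One longest chain: Giant Kelp → Sea Urchin → Sunflower Star → Harbor Seal.
It has 4 species and 3 links.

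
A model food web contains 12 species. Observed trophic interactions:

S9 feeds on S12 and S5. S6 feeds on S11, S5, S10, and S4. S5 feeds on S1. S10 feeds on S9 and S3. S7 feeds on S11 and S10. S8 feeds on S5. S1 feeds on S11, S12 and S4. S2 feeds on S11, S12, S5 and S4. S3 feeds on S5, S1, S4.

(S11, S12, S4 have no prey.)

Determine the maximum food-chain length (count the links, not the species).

One longest chain: S11 → S1 → S5 → S9 → S10 → S6.
It has 6 species and 5 links.

5 links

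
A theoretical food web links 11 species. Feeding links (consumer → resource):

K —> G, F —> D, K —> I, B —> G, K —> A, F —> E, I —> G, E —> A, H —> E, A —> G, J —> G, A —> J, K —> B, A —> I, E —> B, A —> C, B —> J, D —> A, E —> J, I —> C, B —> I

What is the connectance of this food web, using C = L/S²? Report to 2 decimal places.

The web has S = 11 species and L = 21 feeding links.
C = L / S² = 21 / 121 = 0.1736 ≈ 0.17.

C = 0.17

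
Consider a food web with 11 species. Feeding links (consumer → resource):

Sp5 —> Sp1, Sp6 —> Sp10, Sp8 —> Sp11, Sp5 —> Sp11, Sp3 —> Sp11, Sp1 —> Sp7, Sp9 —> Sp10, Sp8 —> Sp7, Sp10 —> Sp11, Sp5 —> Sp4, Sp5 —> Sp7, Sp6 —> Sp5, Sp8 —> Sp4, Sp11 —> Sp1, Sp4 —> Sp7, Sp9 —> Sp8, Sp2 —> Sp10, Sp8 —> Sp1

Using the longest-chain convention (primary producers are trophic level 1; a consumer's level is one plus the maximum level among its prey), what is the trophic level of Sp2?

Trophic level 5

Sp7 is a producer → level 1.
Sp1 eats Sp7 → level 2.
Sp11 eats Sp1 → level 3.
Sp10 eats Sp11 → level 4.
Sp2 eats Sp10 → level 5.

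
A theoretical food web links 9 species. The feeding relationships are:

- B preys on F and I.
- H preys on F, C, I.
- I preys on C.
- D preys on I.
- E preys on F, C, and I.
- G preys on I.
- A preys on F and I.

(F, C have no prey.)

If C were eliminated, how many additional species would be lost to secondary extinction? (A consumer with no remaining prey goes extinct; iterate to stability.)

3

Remove C.
Round 1: I (all prey gone) → extinct.
Round 2: D (all prey gone), G (all prey gone) → extinct.
No further losses. Total secondary extinctions: 3.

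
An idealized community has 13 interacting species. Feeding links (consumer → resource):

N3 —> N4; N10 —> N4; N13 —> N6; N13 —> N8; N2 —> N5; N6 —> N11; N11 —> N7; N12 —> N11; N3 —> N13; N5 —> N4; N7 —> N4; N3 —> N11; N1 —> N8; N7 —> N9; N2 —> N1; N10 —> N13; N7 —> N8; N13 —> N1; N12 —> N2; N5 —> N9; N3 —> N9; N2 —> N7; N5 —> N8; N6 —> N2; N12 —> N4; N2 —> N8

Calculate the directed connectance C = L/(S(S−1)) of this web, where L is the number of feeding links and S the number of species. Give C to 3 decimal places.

C = 0.167

The web has S = 13 species and L = 26 feeding links.
C = L / (S(S−1)) = 26 / 156 = 0.1667 ≈ 0.167.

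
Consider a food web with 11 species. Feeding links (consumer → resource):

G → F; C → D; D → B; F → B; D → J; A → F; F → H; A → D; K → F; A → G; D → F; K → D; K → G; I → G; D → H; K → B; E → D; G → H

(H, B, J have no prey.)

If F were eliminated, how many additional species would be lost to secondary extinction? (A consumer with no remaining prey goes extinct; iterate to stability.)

0

Remove F.
Every predator of it retains at least one other prey: D still has H, B, J; G still has H; K still has B, D, G; A still has D, G.
No consumer loses all prey, so no secondary extinctions occur.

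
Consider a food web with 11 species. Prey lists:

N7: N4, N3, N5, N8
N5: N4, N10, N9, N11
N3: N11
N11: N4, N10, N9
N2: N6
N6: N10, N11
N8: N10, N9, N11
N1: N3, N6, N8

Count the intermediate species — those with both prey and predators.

5

Intermediate species (has both prey and predators): N11, N3, N6, N5, N8.
Count: 5.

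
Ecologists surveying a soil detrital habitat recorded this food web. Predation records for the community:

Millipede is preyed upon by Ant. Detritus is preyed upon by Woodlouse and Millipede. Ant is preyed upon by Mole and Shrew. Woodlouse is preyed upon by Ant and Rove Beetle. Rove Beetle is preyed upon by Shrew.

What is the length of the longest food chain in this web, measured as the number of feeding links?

3 links

One longest chain: Detritus → Millipede → Ant → Shrew.
It has 4 species and 3 links.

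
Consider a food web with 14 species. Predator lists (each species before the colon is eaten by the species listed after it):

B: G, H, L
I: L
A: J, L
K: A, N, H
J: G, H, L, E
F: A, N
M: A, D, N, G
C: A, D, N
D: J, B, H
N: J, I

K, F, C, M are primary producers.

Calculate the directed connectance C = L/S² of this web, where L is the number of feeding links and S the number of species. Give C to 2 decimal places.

C = 0.14

The web has S = 14 species and L = 27 feeding links.
C = L / S² = 27 / 196 = 0.1378 ≈ 0.14.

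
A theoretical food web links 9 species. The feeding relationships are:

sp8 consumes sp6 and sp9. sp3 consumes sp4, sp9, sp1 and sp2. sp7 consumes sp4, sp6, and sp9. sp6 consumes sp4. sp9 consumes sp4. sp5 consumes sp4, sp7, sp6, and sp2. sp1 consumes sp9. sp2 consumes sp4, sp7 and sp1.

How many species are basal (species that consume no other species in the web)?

1

Basal species (no prey listed): sp4.
Count: 1.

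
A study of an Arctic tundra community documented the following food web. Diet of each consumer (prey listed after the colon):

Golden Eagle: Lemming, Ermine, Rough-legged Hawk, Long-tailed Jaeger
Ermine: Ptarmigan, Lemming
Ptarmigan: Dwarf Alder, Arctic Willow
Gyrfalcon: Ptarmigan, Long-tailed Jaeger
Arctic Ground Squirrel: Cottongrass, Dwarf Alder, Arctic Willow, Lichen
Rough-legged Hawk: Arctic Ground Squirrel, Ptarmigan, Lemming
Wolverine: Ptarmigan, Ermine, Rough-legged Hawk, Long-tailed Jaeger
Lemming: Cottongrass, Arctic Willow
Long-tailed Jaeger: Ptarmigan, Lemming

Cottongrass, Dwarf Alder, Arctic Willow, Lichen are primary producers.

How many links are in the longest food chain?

One longest chain: Cottongrass → Arctic Ground Squirrel → Rough-legged Hawk → Wolverine.
It has 4 species and 3 links.

3 links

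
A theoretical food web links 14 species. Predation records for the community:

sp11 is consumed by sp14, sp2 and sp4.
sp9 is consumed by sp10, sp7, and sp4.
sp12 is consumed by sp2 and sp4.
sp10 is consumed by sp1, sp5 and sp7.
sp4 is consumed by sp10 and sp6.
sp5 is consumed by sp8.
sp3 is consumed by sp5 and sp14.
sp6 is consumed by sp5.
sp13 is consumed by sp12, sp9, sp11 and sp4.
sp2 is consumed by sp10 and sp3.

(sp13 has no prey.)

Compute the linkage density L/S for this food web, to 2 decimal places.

L/S = 1.64

There are L = 23 links among S = 14 species.
L/S = 23/14 = 1.6429 ≈ 1.64.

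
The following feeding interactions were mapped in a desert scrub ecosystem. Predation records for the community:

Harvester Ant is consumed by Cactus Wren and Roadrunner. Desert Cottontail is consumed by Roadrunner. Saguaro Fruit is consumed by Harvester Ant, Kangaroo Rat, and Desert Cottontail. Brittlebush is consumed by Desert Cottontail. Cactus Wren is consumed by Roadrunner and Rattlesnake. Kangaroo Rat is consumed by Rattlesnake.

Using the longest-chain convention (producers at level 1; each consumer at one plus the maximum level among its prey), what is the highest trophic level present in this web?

Producers (level 1): Brittlebush, Saguaro Fruit.
Saguaro Fruit → Harvester Ant → Cactus Wren → Roadrunner gives Roadrunner level 4.
No species has a prey at level 4, so no species reaches level 5.

4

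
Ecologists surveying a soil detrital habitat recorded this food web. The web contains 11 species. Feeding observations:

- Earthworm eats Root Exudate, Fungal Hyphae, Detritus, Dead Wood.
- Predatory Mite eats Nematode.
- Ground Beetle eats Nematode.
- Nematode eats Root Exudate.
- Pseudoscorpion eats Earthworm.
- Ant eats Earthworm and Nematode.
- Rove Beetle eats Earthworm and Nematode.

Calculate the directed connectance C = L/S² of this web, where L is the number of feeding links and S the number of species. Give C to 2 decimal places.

The web has S = 11 species and L = 12 feeding links.
C = L / S² = 12 / 121 = 0.0992 ≈ 0.10.

C = 0.10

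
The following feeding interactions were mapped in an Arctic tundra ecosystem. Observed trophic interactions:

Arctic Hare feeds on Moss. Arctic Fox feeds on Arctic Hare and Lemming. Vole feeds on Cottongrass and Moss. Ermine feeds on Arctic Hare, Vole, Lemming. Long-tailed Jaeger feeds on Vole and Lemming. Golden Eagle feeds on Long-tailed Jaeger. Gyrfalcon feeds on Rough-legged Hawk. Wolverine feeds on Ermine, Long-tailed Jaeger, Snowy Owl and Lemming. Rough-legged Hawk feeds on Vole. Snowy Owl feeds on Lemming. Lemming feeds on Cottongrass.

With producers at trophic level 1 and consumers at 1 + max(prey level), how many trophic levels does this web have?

4

Producers (level 1): Cottongrass, Moss.
Cottongrass → Lemming → Long-tailed Jaeger → Golden Eagle gives Golden Eagle level 4.
No species has a prey at level 4, so no species reaches level 5.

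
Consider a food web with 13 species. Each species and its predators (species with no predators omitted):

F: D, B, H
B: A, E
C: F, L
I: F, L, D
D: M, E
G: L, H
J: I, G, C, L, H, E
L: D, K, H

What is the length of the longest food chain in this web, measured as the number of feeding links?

One longest chain: J → I → F → D → M.
It has 5 species and 4 links.

4 links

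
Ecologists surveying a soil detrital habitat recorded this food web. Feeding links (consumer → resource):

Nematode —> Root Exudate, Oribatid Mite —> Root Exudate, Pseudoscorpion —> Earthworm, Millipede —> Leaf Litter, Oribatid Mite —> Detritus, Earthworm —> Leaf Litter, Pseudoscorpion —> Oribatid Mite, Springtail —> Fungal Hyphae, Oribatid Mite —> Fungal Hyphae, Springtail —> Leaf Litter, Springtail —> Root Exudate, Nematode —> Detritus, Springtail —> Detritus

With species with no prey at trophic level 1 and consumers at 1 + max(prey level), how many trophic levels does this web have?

3

Basal resources (level 1): Root Exudate, Leaf Litter, Fungal Hyphae, Detritus.
Leaf Litter → Earthworm → Pseudoscorpion gives Pseudoscorpion level 3.
No species has a prey at level 3, so no species reaches level 4.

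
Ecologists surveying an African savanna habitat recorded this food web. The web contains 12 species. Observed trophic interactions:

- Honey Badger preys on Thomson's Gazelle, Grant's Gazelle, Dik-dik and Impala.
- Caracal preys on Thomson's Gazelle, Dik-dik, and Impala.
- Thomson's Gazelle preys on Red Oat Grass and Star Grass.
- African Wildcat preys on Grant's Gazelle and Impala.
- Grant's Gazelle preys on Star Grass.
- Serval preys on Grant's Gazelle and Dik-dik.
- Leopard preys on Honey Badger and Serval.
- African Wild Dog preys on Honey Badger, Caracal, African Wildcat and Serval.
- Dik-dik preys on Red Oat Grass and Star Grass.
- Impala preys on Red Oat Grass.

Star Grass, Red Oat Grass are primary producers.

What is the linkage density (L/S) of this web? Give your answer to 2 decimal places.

L/S = 1.92

There are L = 23 links among S = 12 species.
L/S = 23/12 = 1.9167 ≈ 1.92.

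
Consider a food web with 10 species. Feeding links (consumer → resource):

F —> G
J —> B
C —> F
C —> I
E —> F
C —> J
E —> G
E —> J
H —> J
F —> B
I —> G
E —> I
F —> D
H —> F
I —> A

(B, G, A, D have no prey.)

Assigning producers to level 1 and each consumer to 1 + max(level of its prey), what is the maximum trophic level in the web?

3

Producers (level 1): B, G, A, D.
B → F → C gives C level 3.
No species has a prey at level 3, so no species reaches level 4.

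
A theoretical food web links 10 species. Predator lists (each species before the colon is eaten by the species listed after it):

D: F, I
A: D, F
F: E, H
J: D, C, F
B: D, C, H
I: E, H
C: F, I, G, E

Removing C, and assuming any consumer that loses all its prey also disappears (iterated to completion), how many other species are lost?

1

Remove C.
Round 1: G (all prey gone) → extinct.
No further losses. Total secondary extinctions: 1.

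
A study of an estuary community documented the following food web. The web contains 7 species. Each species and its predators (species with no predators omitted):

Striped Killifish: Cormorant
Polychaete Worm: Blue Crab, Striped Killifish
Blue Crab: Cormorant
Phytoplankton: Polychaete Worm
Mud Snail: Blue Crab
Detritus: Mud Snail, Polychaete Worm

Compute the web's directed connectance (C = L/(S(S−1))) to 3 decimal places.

The web has S = 7 species and L = 8 feeding links.
C = L / (S(S−1)) = 8 / 42 = 0.1905 ≈ 0.190.

C = 0.190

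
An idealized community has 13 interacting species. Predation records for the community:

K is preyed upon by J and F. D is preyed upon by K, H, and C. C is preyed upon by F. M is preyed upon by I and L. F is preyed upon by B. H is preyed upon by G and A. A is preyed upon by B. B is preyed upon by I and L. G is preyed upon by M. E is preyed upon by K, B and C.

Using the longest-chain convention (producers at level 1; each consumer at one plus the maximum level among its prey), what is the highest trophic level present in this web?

Producers (level 1): D, E.
D → H → G → M → L gives L level 5.
No species has a prey at level 5, so no species reaches level 6.

5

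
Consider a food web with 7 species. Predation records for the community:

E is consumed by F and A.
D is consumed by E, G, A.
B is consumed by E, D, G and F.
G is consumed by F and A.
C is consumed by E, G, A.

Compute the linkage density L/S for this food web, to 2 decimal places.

L/S = 2.00

There are L = 14 links among S = 7 species.
L/S = 14/7 = 2.0000 ≈ 2.00.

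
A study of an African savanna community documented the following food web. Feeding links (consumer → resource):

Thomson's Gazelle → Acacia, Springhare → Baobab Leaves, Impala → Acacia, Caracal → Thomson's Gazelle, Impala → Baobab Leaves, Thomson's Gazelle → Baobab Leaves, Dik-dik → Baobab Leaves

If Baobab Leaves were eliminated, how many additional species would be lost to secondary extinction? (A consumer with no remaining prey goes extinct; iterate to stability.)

Remove Baobab Leaves.
Round 1: Springhare (all prey gone), Dik-dik (all prey gone) → extinct.
No further losses. Total secondary extinctions: 2.

2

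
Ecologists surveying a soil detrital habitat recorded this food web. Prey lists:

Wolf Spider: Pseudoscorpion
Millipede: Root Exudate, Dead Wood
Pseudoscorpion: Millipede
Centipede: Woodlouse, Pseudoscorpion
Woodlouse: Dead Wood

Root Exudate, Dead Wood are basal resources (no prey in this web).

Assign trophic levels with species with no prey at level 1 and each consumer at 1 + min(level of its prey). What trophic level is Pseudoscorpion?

Root Exudate has no prey (basal) → level 1.
Millipede eats Root Exudate → level 2.
Pseudoscorpion eats Millipede → level 3.
No prey of Pseudoscorpion is below level 2, so 3 is the minimum.

Trophic level 3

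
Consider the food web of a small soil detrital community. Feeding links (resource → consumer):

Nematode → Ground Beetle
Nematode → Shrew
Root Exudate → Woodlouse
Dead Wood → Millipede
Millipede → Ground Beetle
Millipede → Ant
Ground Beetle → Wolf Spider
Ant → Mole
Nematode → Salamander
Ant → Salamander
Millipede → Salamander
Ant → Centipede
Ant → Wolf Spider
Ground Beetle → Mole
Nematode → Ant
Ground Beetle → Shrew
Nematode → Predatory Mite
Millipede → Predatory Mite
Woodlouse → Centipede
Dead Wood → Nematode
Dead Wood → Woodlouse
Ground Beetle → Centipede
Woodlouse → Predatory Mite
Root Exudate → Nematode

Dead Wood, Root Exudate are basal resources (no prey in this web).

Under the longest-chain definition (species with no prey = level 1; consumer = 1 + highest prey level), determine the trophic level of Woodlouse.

Dead Wood has no prey (basal) → level 1.
Woodlouse eats Dead Wood (level 1); other prey at levels: Root Exudate 1 → level 2.

Trophic level 2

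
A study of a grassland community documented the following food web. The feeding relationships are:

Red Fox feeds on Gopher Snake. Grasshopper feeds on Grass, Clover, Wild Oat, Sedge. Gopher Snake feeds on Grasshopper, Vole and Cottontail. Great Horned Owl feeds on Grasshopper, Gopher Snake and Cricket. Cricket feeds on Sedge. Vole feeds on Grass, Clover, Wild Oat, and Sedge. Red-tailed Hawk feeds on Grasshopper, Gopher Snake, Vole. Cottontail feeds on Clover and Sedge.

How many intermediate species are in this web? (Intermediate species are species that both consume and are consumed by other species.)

Intermediate species (has both prey and predators): Cottontail, Cricket, Vole, Grasshopper, Gopher Snake.
Count: 5.

5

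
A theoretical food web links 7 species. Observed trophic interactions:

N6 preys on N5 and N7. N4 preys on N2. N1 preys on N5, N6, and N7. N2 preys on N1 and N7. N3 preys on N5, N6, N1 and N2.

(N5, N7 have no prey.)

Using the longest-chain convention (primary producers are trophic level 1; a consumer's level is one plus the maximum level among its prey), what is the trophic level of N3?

N5 is a producer → level 1.
N6 eats N5 (level 1); other prey at levels: N7 1 → level 2.
N1 eats N6 (level 2); other prey at levels: N5 1, N7 1 → level 3.
N2 eats N1 (level 3); other prey at levels: N7 1 → level 4.
N3 eats N2 (level 4); other prey at levels: N5 1, N6 2, N1 3 → level 5.

Trophic level 5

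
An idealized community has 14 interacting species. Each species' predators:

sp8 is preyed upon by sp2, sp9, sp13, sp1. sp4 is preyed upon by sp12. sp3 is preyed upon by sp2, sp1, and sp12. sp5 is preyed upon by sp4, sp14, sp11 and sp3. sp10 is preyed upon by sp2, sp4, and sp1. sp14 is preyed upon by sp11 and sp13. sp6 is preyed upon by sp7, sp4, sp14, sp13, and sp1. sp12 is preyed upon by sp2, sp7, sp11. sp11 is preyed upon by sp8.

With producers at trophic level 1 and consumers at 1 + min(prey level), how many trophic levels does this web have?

Producers (level 1): sp5, sp6, sp10.
Following each consumer down to its lowest-level prey: sp5 → sp11 → sp8 → sp9 (levels 1 through 4).
All prey of sp9 (sp8 3) are at level 3 or above, so sp9 is at level 1 + 3 = 4.
Every consumer has at least one prey at level 3 or below, so none exceeds level 4.

4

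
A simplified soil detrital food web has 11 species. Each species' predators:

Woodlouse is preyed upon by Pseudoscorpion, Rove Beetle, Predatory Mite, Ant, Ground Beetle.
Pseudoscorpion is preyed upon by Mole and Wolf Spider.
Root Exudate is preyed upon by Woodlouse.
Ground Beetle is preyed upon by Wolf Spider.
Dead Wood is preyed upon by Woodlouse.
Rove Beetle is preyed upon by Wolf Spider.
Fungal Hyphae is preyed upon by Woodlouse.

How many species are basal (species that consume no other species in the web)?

Basal species (no prey listed): Fungal Hyphae, Dead Wood, Root Exudate.
Count: 3.

3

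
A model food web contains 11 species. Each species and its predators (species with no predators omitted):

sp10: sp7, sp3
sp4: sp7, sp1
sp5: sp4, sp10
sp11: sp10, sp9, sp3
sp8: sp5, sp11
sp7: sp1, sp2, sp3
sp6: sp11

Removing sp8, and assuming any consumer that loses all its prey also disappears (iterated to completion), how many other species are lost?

Remove sp8.
Round 1: sp5 (all prey gone) → extinct.
Round 2: sp4 (all prey gone) → extinct.
No further losses. Total secondary extinctions: 2.

2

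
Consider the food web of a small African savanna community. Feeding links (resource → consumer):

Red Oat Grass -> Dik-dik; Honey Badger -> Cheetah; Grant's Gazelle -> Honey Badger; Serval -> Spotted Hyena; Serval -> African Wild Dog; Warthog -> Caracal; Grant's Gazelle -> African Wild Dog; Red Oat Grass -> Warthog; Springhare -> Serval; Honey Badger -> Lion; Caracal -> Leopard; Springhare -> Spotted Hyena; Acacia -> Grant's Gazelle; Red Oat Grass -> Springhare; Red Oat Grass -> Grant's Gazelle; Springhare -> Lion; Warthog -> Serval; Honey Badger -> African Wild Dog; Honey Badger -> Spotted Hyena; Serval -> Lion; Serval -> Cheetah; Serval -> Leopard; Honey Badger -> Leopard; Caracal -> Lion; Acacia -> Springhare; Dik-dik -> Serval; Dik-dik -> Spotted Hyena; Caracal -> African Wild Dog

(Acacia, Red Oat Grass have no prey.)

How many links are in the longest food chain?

One longest chain: Red Oat Grass → Warthog → Serval → Cheetah.
It has 4 species and 3 links.

3 links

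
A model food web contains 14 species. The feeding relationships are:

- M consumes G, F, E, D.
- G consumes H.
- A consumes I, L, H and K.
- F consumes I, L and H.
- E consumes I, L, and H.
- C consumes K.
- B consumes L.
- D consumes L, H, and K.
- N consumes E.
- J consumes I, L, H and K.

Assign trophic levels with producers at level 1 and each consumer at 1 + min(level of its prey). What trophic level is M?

H is a producer → level 1.
G eats H → level 2.
M eats G → level 3.
No prey of M is below level 2, so 3 is the minimum.

Trophic level 3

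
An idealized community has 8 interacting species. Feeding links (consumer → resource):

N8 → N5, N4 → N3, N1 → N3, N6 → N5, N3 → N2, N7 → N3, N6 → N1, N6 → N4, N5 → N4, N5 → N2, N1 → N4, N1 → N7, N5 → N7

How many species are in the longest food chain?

One longest chain: N2 → N3 → N4 → N5 → N8.
It has 5 species and 4 links.

5 species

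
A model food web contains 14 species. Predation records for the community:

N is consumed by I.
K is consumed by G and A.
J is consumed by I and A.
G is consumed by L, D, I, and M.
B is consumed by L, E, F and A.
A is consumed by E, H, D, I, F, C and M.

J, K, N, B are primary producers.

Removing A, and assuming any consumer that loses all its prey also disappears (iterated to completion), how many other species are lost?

Remove A.
Round 1: H (all prey gone), C (all prey gone) → extinct.
No further losses. Total secondary extinctions: 2.

2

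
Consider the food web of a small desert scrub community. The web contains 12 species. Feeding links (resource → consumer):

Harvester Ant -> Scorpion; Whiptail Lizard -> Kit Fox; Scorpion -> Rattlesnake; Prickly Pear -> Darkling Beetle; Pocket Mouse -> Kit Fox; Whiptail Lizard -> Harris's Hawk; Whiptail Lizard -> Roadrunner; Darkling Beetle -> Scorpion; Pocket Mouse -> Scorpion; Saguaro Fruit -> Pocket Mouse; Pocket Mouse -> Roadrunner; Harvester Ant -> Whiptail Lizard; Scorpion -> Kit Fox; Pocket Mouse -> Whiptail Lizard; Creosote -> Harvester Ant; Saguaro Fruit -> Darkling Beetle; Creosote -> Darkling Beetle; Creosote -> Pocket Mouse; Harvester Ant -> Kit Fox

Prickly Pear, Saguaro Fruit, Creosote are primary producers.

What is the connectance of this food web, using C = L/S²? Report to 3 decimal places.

The web has S = 12 species and L = 19 feeding links.
C = L / S² = 19 / 144 = 0.1319 ≈ 0.132.

C = 0.132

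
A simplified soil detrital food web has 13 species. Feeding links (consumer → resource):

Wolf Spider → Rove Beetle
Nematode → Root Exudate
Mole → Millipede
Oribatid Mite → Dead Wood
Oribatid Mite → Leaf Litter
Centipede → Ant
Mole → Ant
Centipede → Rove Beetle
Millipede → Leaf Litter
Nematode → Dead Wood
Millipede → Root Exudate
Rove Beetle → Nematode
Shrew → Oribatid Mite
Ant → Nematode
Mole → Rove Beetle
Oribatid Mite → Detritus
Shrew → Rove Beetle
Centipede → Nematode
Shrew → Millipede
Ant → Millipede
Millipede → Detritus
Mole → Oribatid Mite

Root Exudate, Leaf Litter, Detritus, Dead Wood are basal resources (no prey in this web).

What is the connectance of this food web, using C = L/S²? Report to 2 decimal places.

The web has S = 13 species and L = 22 feeding links.
C = L / S² = 22 / 169 = 0.1302 ≈ 0.13.

C = 0.13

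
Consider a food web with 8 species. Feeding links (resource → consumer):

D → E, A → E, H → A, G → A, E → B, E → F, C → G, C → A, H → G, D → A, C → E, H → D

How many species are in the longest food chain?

5 species

One longest chain: H → D → A → E → B.
It has 5 species and 4 links.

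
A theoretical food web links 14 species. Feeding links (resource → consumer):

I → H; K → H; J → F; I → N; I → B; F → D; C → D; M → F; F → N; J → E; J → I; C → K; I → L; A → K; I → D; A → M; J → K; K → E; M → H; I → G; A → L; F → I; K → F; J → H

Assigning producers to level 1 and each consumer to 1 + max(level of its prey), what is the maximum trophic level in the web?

Producers (level 1): C, J, A.
A → M → F → I → H gives H level 5.
No species has a prey at level 5, so no species reaches level 6.

5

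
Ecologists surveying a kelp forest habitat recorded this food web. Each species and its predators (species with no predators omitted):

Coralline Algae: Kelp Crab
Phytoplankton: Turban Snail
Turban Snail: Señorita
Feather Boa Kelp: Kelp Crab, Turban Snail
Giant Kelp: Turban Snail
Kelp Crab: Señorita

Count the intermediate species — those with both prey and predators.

Intermediate species (has both prey and predators): Kelp Crab, Turban Snail.
Count: 2.

2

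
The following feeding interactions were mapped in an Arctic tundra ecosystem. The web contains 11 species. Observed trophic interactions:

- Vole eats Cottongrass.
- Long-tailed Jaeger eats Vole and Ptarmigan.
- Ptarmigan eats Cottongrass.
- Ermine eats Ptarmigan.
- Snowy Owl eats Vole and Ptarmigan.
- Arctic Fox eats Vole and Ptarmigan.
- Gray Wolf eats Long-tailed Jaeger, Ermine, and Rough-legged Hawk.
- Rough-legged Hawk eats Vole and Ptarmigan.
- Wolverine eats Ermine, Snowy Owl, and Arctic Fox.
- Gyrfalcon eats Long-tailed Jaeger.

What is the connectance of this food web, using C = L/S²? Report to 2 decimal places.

The web has S = 11 species and L = 18 feeding links.
C = L / S² = 18 / 121 = 0.1488 ≈ 0.15.

C = 0.15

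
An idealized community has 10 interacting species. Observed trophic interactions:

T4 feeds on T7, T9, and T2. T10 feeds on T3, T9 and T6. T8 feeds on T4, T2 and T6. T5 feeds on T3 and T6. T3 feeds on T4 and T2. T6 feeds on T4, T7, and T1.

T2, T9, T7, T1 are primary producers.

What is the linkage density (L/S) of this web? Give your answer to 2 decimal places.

L/S = 1.60

There are L = 16 links among S = 10 species.
L/S = 16/10 = 1.6000 ≈ 1.60.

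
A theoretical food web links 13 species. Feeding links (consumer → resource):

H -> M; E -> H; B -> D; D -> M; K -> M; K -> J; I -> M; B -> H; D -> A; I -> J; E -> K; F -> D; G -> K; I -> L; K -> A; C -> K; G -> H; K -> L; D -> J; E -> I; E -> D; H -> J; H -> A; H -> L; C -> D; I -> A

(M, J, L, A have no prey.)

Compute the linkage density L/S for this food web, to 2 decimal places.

There are L = 26 links among S = 13 species.
L/S = 26/13 = 2.0000 ≈ 2.00.

L/S = 2.00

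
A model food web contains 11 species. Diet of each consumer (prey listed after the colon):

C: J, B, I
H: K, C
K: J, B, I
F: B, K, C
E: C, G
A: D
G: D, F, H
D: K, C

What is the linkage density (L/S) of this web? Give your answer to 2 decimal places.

There are L = 19 links among S = 11 species.
L/S = 19/11 = 1.7273 ≈ 1.73.

L/S = 1.73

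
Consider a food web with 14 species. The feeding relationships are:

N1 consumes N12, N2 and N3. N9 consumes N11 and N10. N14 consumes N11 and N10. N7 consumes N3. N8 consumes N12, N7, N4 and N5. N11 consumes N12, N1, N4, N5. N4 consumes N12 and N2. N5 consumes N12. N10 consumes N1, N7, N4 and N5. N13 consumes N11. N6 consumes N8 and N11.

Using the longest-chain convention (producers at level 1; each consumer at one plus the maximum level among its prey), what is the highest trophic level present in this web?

Producers (level 1): N12, N3, N2.
N12 → N5 → N11 → N14 gives N14 level 4.
No species has a prey at level 4, so no species reaches level 5.

4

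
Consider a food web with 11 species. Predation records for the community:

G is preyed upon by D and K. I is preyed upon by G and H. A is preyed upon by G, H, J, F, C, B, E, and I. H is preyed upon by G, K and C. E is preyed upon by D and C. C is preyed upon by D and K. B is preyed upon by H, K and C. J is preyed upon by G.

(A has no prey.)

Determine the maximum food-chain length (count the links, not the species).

4 links

One longest chain: A → B → H → C → D.
It has 5 species and 4 links.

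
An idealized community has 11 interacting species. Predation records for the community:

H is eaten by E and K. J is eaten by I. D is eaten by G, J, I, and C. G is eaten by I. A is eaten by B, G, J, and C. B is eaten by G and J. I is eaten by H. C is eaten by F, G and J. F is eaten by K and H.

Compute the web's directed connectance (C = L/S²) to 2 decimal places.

C = 0.17

The web has S = 11 species and L = 20 feeding links.
C = L / S² = 20 / 121 = 0.1653 ≈ 0.17.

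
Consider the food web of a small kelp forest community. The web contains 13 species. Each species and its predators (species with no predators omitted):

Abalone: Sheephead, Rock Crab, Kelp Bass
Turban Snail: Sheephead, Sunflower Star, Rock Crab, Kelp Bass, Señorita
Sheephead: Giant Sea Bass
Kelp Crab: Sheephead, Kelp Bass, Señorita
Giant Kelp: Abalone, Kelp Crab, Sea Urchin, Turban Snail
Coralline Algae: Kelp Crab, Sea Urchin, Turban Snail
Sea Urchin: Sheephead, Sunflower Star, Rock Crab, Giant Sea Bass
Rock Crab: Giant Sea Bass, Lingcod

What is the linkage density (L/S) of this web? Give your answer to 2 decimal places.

L/S = 1.92

There are L = 25 links among S = 13 species.
L/S = 25/13 = 1.9231 ≈ 1.92.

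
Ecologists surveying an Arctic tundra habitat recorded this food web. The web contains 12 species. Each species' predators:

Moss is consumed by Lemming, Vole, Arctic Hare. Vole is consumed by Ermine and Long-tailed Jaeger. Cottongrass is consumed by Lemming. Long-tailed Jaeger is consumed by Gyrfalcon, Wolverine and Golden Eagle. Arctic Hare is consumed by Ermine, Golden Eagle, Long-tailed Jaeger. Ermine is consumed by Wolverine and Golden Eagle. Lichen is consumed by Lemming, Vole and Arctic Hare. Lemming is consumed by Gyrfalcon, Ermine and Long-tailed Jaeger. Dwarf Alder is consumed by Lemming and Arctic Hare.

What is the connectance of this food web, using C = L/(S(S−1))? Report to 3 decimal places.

The web has S = 12 species and L = 22 feeding links.
C = L / (S(S−1)) = 22 / 132 = 0.1667 ≈ 0.167.

C = 0.167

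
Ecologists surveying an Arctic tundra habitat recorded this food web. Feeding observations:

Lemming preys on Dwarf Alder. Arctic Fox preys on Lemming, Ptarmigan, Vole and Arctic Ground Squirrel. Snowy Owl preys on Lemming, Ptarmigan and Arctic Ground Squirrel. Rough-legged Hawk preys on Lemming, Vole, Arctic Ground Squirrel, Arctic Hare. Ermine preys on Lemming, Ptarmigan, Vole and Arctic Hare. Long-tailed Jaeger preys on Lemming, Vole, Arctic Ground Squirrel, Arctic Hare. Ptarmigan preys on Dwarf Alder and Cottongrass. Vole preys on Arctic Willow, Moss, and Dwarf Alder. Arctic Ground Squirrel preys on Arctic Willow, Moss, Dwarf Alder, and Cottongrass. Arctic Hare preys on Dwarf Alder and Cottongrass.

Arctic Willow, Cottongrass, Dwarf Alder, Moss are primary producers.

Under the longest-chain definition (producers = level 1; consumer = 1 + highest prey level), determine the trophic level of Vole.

Arctic Willow is a producer → level 1.
Vole eats Arctic Willow (level 1); other prey at levels: Dwarf Alder 1, Moss 1 → level 2.

Trophic level 2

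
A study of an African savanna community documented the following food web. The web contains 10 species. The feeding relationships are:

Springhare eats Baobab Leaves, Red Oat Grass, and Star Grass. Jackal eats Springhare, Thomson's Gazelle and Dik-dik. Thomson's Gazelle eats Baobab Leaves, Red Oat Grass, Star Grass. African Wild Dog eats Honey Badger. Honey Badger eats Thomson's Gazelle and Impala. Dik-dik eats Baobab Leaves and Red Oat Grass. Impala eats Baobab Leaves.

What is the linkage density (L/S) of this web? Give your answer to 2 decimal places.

There are L = 15 links among S = 10 species.
L/S = 15/10 = 1.5000 ≈ 1.50.

L/S = 1.50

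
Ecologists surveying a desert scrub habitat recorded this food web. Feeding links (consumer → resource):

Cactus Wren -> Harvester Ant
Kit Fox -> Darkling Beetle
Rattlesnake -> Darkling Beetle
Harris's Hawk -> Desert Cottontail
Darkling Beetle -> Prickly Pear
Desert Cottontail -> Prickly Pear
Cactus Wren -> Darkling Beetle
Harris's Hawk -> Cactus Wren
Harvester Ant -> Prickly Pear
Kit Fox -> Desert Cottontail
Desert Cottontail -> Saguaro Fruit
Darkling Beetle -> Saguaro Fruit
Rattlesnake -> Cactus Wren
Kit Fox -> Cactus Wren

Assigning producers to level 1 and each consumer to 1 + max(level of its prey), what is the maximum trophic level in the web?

4

Producers (level 1): Prickly Pear, Saguaro Fruit.
Prickly Pear → Harvester Ant → Cactus Wren → Kit Fox gives Kit Fox level 4.
No species has a prey at level 4, so no species reaches level 5.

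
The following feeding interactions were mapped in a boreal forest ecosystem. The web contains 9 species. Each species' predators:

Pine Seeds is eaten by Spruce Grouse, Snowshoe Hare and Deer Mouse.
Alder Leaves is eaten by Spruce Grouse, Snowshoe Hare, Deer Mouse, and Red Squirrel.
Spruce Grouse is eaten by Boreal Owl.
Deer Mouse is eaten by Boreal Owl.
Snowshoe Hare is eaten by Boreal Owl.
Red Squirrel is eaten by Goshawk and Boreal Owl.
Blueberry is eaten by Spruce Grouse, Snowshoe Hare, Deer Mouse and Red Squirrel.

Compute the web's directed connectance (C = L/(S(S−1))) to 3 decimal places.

The web has S = 9 species and L = 16 feeding links.
C = L / (S(S−1)) = 16 / 72 = 0.2222 ≈ 0.222.

C = 0.222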